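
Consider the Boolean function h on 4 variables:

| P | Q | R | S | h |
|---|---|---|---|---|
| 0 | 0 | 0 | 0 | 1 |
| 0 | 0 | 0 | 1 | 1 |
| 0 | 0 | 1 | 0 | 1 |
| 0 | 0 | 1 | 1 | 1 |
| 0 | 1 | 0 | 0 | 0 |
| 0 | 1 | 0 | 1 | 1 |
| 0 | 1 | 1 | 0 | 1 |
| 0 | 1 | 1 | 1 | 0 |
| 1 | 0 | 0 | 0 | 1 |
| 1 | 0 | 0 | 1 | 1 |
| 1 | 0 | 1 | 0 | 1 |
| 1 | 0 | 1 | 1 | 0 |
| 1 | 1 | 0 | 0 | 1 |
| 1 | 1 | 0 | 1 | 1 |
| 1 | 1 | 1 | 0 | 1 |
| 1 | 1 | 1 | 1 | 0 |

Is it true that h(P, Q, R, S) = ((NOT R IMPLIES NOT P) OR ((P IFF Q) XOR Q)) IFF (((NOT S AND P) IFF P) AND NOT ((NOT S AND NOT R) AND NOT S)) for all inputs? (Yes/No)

Test each input against both h and the formula:
  P=0, Q=0, R=0, S=0: formula gives 0, but h = 1 ✗
Since they disagree at (0,0,0,0), the expression is not a correct formula for h.

No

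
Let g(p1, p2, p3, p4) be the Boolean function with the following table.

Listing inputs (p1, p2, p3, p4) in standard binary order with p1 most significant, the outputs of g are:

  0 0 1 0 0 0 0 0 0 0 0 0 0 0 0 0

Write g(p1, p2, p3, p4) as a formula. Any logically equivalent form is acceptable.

g is 1 on exactly one input, (0,0,1,0), whose minterm is ¬p1·¬p2·p3·¬p4. So g is just that conjunction.

g(p1, p2, p3, p4) = ((p1' · p2') · p3) · p4'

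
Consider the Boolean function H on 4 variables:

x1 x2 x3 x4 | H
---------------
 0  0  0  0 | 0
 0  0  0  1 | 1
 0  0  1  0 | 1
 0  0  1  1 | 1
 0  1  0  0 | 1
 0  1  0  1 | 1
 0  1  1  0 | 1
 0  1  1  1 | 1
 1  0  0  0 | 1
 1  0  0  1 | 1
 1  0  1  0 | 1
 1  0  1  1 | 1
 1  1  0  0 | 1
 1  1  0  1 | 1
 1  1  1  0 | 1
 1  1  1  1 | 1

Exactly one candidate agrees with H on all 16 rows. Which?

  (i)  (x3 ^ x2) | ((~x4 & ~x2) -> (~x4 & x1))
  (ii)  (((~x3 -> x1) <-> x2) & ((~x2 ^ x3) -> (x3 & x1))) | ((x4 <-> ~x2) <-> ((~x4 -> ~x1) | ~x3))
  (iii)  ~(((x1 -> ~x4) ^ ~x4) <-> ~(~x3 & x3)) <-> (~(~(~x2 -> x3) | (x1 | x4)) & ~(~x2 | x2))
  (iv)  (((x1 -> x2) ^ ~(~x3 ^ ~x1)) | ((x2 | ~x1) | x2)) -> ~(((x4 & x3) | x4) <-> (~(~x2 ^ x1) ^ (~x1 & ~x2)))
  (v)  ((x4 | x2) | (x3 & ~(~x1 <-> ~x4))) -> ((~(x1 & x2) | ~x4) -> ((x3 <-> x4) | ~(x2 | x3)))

i

(ii) fails at (0,0,1,0): the formula yields 0, H is 1.
(iii) fails at (0,0,1,0): the formula yields 0, H is 1.
(iv) fails at (0,0,0,0): the formula yields 1, H is 0.
(v) fails at (0,0,0,0): the formula yields 1, H is 0.
Only (i) survives; checking it on all 16 rows confirms it matches H.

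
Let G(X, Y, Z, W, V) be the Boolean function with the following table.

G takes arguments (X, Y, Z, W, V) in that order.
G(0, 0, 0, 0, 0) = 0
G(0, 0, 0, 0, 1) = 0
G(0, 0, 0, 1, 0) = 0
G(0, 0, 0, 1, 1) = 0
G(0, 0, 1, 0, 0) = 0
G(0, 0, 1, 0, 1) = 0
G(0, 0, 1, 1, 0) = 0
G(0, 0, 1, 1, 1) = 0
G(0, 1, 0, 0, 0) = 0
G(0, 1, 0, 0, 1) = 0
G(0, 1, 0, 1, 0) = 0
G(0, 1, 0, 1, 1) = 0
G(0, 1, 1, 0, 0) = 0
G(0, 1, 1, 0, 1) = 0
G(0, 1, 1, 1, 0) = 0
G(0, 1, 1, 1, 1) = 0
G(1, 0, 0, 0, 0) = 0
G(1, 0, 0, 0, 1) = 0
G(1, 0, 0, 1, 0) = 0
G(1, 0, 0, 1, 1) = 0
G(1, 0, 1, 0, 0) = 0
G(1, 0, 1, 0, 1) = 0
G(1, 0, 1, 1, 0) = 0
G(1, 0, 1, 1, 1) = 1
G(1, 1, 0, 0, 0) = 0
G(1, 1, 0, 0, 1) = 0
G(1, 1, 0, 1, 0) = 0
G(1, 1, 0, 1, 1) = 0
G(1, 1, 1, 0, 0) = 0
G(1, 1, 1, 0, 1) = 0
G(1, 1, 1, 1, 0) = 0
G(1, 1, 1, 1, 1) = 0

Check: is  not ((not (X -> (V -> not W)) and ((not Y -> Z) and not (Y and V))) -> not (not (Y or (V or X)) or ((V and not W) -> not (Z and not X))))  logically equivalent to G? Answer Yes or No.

Evaluate not ((not (X -> (V -> not W)) and ((not Y -> Z) and not (Y and V))) -> not (not (Y or (V or X)) or ((V and not W) -> not (Z and not X)))) on each row and compare to G:
  X=0, Y=0, Z=0, W=0, V=0: formula gives 0, G = 0 ✓
  X=0, Y=0, Z=0, W=0, V=1: formula gives 0, G = 0 ✓
  X=0, Y=0, Z=0, W=1, V=0: formula gives 0, G = 0 ✓
  X=0, Y=0, Z=0, W=1, V=1: formula gives 0, G = 0 ✓
  …and likewise for the remaining 28 rows.
Every row agrees, so the formula is equivalent.

Yes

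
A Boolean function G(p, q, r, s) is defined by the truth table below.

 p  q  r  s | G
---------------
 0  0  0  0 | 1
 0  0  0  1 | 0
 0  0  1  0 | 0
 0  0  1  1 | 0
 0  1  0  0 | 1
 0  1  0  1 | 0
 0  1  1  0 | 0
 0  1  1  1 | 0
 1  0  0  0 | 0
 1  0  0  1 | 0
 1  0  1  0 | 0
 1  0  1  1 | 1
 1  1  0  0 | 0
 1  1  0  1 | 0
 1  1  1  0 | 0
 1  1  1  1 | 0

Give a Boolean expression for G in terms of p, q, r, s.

Collect the rows where G=1 — (0,0,0,0), (0,1,0,0), (1,0,1,1) — and write one minterm per row: ¬p·¬q·¬r·¬s, ¬p·q·¬r·¬s, p·¬q·r·s. Their union (logical OR) reproduces the table exactly.

G(p, q, r, s) = ((((~p & ~q) & ~r) & ~s) | (((~p & q) & ~r) & ~s)) | (((p & ~q) & r) & s)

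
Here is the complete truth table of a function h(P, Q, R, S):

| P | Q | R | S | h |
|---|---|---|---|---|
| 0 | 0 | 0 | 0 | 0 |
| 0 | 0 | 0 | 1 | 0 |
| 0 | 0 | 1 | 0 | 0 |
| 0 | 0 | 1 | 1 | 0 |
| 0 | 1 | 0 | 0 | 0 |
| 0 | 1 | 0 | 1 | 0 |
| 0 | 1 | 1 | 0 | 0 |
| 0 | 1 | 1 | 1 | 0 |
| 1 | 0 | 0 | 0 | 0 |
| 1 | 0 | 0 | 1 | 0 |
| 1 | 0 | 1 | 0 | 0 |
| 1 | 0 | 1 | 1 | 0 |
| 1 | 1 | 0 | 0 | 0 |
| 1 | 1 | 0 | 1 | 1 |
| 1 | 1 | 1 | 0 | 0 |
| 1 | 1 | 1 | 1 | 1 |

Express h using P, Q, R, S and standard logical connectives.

h(P, Q, R, S) = (((P & Q) & ~R) & S) | (((P & Q) & R) & S)

h=1 on 2 inputs: (1,1,0,1), (1,1,1,1). Reading each as a conjunction of literals (P·Q·¬R·S, P·Q·R·S) and taking the OR gives the canonical DNF.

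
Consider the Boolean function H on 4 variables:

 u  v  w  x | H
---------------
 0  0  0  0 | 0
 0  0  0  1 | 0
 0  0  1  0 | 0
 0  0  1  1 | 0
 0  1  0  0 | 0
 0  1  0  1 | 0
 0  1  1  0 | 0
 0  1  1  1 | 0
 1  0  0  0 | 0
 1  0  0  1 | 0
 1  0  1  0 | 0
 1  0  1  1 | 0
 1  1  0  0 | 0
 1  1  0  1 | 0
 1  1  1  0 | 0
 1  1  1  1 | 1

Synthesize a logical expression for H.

The output is 1 only when every input is 1 — the AND of all inputs.

H(u, v, w, x) = ((u ∧ v) ∧ w) ∧ x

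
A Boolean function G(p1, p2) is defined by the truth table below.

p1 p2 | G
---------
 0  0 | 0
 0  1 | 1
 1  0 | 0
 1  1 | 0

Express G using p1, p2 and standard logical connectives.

1 only at (0,1): NOT p1 AND p2.

G(p1, p2) = ¬p1 ∧ p2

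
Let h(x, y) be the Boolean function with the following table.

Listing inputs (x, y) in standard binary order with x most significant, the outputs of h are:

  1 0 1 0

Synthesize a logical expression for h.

The 1-rows are (0,0), (1,0). Each contributes one minterm — ¬x·¬y; x·¬y — and their disjunction is a sum-of-products form of h.

h(x, y) = (not x and not y) or (x and not y)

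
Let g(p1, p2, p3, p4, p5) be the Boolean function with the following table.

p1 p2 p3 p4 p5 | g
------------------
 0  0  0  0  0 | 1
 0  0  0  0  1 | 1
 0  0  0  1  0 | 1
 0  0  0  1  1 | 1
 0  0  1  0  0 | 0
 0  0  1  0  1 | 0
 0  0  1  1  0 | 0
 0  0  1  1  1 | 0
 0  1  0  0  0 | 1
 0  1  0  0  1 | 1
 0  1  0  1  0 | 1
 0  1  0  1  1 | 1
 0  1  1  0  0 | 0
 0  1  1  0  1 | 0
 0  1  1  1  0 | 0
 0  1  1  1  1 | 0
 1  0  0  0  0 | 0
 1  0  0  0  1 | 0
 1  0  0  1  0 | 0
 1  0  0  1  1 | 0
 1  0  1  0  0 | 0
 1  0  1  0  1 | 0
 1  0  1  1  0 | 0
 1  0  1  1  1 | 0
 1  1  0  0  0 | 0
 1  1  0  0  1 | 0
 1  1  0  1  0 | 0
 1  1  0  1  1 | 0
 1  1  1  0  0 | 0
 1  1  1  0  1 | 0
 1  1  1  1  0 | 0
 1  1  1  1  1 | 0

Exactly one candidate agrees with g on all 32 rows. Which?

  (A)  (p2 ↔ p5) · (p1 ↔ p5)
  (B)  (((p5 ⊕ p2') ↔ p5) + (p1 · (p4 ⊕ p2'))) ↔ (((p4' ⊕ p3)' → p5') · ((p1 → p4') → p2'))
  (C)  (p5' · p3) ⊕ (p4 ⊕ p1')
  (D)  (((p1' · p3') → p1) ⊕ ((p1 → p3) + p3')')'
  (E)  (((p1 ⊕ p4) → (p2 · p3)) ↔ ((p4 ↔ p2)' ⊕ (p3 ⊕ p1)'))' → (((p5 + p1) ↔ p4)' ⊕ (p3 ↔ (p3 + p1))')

D

(A) fails at (0,0,0,0,1): the formula yields 0, g is 1.
(B) fails at (0,0,0,0,0): the formula yields 0, g is 1.
(C) fails at (0,0,0,1,0): the formula yields 0, g is 1.
(E) fails at (0,0,1,0,1): the formula yields 1, g is 0.
Only (D) survives; checking it on all 32 rows confirms it matches g.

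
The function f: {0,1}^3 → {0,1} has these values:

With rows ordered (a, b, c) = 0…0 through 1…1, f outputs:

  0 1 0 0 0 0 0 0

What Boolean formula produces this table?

f(a, b, c) = (NOT a AND NOT b) AND c

f is 1 on exactly one input, (0,0,1), whose minterm is ¬a·¬b·c. So f is just that conjunction.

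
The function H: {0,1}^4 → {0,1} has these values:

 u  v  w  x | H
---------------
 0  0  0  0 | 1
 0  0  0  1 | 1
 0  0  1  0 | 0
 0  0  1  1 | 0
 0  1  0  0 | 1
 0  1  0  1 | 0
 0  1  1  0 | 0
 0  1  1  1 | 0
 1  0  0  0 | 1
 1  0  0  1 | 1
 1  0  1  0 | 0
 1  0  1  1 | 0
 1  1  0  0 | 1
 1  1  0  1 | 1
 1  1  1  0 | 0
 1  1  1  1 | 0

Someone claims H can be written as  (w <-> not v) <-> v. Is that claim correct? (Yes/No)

Evaluate (w <-> not v) <-> v on each row and compare to H:
  u=0, v=0, w=0, x=0: formula gives 1, H = 1 ✓
  u=0, v=0, w=0, x=1: formula gives 1, H = 1 ✓
  u=0, v=0, w=1, x=0: formula gives 0, H = 0 ✓
  u=0, v=0, w=1, x=1: formula gives 0, H = 0 ✓
  …
  u=0, v=1, w=0, x=1: formula gives 1, but H = 0 ✗
A single disagreement suffices: at (0,1,0,1) they differ, so the formula does not compute H.

No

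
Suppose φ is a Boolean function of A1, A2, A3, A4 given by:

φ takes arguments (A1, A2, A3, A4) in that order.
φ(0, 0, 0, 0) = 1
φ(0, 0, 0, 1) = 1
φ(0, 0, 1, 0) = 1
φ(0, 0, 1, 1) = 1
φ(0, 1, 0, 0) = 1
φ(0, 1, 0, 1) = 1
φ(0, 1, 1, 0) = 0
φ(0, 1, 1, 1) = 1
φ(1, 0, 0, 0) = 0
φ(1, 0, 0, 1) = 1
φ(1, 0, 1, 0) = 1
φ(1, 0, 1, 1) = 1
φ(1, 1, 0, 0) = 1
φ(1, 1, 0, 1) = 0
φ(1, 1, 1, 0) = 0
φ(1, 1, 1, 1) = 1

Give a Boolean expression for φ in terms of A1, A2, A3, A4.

φ(A1, A2, A3, A4) = ¬((((((¬A1 ∧ A2) ∧ A3) ∧ ¬A4) ∨ (((A1 ∧ ¬A2) ∧ ¬A3) ∧ ¬A4)) ∨ (((A1 ∧ A2) ∧ ¬A3) ∧ A4)) ∨ (((A1 ∧ A2) ∧ A3) ∧ ¬A4))

φ is 0 on only 4 rows — (0,1,1,0), (1,0,0,0), (1,1,0,1), (1,1,1,0). Writing each as a minterm (¬A1·A2·A3·¬A4, A1·¬A2·¬A3·¬A4, A1·A2·¬A3·A4, A1·A2·A3·¬A4) and OR-ing them characterizes exactly where φ=0, so φ is the negation of that disjunction.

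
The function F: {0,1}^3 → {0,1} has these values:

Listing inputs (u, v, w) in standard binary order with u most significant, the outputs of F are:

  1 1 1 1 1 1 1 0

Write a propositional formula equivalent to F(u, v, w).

F(u, v, w) = ¬((u ∧ v) ∧ w)

The output is 0 only when every input is 1 — NAND of all inputs.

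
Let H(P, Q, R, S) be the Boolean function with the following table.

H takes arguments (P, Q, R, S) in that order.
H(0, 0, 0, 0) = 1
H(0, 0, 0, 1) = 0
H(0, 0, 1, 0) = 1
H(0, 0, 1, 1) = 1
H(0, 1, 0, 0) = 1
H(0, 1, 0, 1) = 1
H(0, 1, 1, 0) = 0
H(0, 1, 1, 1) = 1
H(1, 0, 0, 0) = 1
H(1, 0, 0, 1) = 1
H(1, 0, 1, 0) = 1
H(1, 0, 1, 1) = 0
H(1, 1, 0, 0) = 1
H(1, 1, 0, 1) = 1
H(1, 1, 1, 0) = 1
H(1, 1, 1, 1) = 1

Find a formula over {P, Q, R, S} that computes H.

H(P, Q, R, S) = NOT (((((NOT P AND NOT Q) AND NOT R) AND S) OR (((NOT P AND Q) AND R) AND NOT S)) OR (((P AND NOT Q) AND R) AND S))

There are just 3 zero rows: (0,0,0,1), (0,1,1,0), (1,0,1,1). Their minterms are ¬P·¬Q·¬R·S, ¬P·Q·R·¬S, P·¬Q·R·S; the OR of those covers precisely the 0-outputs, and negating it yields H.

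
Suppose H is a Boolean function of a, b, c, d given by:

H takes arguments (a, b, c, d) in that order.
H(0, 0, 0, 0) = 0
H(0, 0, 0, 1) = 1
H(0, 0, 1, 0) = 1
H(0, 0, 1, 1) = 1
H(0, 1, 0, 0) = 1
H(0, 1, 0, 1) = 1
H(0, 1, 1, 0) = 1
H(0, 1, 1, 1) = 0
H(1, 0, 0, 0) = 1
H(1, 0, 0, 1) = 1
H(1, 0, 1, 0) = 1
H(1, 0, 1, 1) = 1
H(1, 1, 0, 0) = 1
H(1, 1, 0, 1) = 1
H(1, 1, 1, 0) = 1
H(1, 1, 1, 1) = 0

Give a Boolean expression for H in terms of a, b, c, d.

There are just 3 zero rows: (0,0,0,0), (0,1,1,1), (1,1,1,1). Their minterms are ¬a·¬b·¬c·¬d, ¬a·b·c·d, a·b·c·d; the OR of those covers precisely the 0-outputs, and negating it yields H.

H(a, b, c, d) = NOT (((((NOT a AND NOT b) AND NOT c) AND NOT d) OR (((NOT a AND b) AND c) AND d)) OR (((a AND b) AND c) AND d))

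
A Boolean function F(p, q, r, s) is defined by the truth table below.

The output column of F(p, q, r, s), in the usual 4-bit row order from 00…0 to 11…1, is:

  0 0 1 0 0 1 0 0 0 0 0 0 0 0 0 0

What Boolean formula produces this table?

F(p, q, r, s) = (((not p and not q) and r) and not s) or (((not p and q) and not r) and s)

Collect the rows where F=1 — (0,0,1,0), (0,1,0,1) — and write one minterm per row: ¬p·¬q·r·¬s, ¬p·q·¬r·s. Their union (logical OR) reproduces the table exactly.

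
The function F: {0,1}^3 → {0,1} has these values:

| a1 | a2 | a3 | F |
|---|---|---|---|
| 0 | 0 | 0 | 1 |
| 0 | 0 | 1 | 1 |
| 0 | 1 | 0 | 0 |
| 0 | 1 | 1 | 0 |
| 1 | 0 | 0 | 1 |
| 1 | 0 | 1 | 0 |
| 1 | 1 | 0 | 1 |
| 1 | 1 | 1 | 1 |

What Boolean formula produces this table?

F(a1, a2, a3) = ¬((((¬a1 ∧ a2) ∧ ¬a3) ∨ ((¬a1 ∧ a2) ∧ a3)) ∨ ((a1 ∧ ¬a2) ∧ a3))

F is 0 on only 3 rows — (0,1,0), (0,1,1), (1,0,1). Writing each as a minterm (¬a1·a2·¬a3, ¬a1·a2·a3, a1·¬a2·a3) and OR-ing them characterizes exactly where F=0, so F is the negation of that disjunction.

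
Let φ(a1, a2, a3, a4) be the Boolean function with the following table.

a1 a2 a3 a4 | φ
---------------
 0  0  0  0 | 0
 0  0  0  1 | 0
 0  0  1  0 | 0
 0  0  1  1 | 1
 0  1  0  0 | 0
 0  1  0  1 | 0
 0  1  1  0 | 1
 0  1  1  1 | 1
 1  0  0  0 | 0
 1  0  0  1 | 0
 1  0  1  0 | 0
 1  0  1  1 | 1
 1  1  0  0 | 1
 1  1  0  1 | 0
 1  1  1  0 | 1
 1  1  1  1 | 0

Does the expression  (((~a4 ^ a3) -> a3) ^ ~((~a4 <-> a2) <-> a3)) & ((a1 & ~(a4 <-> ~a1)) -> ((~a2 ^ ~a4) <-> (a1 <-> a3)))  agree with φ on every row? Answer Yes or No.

Evaluate (((~a4 ^ a3) -> a3) ^ ~((~a4 <-> a2) <-> a3)) & ((a1 & ~(a4 <-> ~a1)) -> ((~a2 ^ ~a4) <-> (a1 <-> a3))) on each row and compare to φ:
  a1=0, a2=0, a3=0, a4=0: formula gives 0, φ = 0 ✓
  a1=0, a2=0, a3=0, a4=1: formula gives 0, φ = 0 ✓
  a1=0, a2=0, a3=1, a4=0: formula gives 0, φ = 0 ✓
  a1=0, a2=0, a3=1, a4=1: formula gives 1, φ = 1 ✓
  a1=0, a2=1, a3=0, a4=0: formula gives 1, but φ = 0 ✗
Since they disagree at (0,1,0,0), the expression is not a correct formula for φ.

No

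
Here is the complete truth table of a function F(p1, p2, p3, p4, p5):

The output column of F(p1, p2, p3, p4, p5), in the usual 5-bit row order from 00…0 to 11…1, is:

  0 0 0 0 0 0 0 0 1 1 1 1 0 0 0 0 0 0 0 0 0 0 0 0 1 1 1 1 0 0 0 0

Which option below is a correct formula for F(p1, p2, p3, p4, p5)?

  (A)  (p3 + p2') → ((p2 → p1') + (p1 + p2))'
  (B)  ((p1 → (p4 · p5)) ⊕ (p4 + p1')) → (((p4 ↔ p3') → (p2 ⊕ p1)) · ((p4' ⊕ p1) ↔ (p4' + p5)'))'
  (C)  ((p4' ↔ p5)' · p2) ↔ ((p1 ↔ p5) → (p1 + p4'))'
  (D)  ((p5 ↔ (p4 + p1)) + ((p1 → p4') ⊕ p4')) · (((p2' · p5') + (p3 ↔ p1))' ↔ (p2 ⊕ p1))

A

(B): at (0,0,0,0,0) it gives 1, but F = 0 — eliminated.
(C): at (0,0,0,0,0) it gives 1, but F = 0 — eliminated.
(D): at (0,0,0,0,0) it gives 1, but F = 0 — eliminated.
(A) is the remaining candidate, and it agrees with F on all 32 inputs.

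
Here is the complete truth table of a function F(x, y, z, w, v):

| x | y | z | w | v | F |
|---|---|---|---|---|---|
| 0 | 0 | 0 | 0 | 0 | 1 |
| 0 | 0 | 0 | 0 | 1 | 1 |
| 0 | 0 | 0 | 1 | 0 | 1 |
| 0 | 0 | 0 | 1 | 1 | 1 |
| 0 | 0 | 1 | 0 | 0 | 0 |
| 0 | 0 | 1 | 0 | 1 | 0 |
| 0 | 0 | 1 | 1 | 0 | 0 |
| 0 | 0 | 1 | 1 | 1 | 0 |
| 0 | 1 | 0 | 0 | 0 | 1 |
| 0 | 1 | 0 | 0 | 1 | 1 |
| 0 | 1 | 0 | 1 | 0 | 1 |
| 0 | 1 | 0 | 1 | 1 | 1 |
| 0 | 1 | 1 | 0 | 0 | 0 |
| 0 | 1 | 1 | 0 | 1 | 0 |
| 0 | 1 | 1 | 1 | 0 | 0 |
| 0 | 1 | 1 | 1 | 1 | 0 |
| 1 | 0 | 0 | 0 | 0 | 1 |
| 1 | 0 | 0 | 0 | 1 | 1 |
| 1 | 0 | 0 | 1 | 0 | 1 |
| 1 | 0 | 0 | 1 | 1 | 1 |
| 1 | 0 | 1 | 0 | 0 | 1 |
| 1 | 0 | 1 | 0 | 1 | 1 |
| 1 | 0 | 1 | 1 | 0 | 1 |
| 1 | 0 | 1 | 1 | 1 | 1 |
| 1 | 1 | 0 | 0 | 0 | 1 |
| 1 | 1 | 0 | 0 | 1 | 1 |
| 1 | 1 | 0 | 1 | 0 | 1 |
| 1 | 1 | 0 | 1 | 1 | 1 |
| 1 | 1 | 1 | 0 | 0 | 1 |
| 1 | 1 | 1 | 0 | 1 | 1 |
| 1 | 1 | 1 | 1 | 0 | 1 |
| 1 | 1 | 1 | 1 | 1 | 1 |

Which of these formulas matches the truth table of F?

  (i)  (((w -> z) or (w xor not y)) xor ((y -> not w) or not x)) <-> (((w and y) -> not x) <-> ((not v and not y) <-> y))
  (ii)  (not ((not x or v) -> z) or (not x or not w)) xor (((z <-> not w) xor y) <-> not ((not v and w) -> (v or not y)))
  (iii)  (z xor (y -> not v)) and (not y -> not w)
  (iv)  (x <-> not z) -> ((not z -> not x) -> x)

(i): at (0,0,0,0,1) it gives 0, but F = 1 — eliminated.
(ii): at (0,0,0,0,0) it gives 0, but F = 1 — eliminated.
(iii): at (0,0,0,1,0) it gives 0, but F = 1 — eliminated.
That leaves (iv). Evaluating it on every row reproduces the table of F exactly.

iv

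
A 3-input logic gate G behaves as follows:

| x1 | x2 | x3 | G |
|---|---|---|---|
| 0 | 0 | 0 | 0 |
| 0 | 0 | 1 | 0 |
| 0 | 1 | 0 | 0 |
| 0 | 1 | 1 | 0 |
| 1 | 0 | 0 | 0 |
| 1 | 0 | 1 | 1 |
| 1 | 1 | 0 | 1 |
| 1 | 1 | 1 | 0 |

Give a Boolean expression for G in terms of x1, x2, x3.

G=1 on 2 inputs: (1,0,1), (1,1,0). Reading each as a conjunction of literals (x1·¬x2·x3, x1·x2·¬x3) and taking the OR gives the canonical DNF.

G(x1, x2, x3) = ((x1 & ~x2) & x3) | ((x1 & x2) & ~x3)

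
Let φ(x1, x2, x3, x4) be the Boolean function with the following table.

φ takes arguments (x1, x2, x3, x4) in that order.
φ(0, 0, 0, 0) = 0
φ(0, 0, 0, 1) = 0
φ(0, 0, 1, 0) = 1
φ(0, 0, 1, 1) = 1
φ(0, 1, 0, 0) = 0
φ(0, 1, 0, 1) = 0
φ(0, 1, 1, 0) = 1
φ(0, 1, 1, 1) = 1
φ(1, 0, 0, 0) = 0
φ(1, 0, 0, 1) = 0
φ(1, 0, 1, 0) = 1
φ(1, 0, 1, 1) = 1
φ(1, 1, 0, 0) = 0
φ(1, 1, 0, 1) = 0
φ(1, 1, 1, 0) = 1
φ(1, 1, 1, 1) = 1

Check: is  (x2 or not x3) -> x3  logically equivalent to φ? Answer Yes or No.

Yes

Test each input against both φ and the formula:
  x1=0, x2=0, x3=0, x4=0: formula gives 0, φ = 0 ✓
  x1=0, x2=0, x3=0, x4=1: formula gives 0, φ = 0 ✓
  x1=0, x2=0, x3=1, x4=0: formula gives 1, φ = 1 ✓
  x1=0, x2=0, x3=1, x4=1: formula gives 1, φ = 1 ✓
  …and likewise for the remaining 12 rows.
Every row agrees, so the formula is equivalent.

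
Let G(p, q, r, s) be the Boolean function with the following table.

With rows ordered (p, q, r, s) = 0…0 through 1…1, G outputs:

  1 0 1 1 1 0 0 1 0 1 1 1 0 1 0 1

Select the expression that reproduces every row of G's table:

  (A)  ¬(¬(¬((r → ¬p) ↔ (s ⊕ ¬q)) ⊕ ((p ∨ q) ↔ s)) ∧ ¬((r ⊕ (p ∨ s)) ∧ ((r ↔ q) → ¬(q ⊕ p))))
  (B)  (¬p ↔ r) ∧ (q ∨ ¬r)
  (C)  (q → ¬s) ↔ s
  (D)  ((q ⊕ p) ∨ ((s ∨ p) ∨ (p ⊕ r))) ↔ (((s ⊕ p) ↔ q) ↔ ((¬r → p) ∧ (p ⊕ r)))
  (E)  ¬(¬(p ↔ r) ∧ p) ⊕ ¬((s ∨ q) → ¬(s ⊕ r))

E

(A) disagrees with G on (0,0,0,1) (formula → 1, table → 0); rule it out.
(B) disagrees with G on (0,0,0,0) (formula → 0, table → 1); rule it out.
(C) disagrees with G on (0,0,0,0) (formula → 0, table → 1); rule it out.
(D) disagrees with G on (0,0,0,1) (formula → 1, table → 0); rule it out.
(E) is the remaining candidate, and it agrees with G on all 16 inputs.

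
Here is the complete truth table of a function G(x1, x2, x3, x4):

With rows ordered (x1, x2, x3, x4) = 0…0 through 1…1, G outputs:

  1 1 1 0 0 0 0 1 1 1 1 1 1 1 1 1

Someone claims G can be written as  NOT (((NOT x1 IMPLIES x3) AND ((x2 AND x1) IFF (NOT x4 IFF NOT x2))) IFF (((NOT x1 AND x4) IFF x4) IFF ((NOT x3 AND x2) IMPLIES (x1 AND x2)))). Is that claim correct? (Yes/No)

Yes

Evaluate NOT (((NOT x1 IMPLIES x3) AND ((x2 AND x1) IFF (NOT x4 IFF NOT x2))) IFF (((NOT x1 AND x4) IFF x4) IFF ((NOT x3 AND x2) IMPLIES (x1 AND x2)))) on each row and compare to G:
  x1=0, x2=0, x3=0, x4=0: formula gives 1, G = 1 ✓
  x1=0, x2=0, x3=0, x4=1: formula gives 1, G = 1 ✓
  x1=0, x2=0, x3=1, x4=0: formula gives 1, G = 1 ✓
  x1=0, x2=0, x3=1, x4=1: formula gives 0, G = 0 ✓
  … (the remaining 12 rows also agree.)
Every row agrees, so the formula is equivalent.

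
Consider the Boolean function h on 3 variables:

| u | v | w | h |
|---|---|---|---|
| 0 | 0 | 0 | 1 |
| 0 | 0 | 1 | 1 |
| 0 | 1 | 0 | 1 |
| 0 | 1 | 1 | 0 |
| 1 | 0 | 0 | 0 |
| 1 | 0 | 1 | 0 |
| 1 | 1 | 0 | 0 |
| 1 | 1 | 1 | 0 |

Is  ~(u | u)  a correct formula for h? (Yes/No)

No

Check the formula against h row by row:
  u=0, v=0, w=0: formula gives 1, h = 1 ✓
  u=0, v=0, w=1: formula gives 1, h = 1 ✓
  u=0, v=1, w=0: formula gives 1, h = 1 ✓
  u=0, v=1, w=1: formula gives 1, but h = 0 ✗
Since they disagree at (0,1,1), the expression is not a correct formula for h.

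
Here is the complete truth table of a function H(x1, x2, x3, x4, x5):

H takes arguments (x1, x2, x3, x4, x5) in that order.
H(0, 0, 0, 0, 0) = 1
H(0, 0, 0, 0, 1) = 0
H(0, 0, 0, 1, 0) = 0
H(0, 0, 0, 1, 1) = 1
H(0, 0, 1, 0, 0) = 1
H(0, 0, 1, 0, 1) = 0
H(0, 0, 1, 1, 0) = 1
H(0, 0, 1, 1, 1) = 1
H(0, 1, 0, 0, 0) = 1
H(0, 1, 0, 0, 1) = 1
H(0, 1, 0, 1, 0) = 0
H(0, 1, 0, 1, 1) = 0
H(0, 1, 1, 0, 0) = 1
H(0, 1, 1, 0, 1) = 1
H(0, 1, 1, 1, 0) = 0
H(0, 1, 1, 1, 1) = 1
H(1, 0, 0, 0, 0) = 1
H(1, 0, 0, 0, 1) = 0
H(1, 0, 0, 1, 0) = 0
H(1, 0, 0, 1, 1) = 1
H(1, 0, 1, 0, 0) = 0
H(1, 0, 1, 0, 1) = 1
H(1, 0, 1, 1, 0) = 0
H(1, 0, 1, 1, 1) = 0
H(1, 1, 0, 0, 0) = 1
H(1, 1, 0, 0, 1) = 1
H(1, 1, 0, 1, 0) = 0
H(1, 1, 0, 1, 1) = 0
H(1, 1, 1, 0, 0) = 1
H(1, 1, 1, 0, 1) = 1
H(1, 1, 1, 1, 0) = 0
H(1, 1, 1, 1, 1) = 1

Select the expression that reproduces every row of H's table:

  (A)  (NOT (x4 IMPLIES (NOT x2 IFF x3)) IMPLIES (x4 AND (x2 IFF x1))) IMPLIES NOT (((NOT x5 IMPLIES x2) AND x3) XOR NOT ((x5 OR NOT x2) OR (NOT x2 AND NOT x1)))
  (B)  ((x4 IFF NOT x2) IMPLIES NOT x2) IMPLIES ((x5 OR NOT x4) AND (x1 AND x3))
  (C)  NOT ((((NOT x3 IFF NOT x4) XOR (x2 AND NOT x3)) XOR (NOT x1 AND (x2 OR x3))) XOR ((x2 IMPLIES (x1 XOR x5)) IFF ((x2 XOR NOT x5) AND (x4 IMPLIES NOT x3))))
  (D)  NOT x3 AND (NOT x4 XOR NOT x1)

(A) fails at (0,0,0,0,1): the formula yields 1, H is 0.
(B) fails at (0,0,0,0,0): the formula yields 0, H is 1.
(D) fails at (0,0,0,0,0): the formula yields 0, H is 1.
(C) is the remaining candidate, and it agrees with H on all 32 inputs.

C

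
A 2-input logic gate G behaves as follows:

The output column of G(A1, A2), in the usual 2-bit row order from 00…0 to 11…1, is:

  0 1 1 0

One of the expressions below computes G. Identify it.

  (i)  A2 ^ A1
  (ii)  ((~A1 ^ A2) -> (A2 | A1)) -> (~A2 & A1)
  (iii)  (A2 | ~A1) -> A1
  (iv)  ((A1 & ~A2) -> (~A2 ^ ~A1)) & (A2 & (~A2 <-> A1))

(ii): at (0,0) it gives 1, but G = 0 — eliminated.
(iii): at (0,1) it gives 0, but G = 1 — eliminated.
(iv): at (1,0) it gives 0, but G = 1 — eliminated.
(i) is the remaining candidate, and it agrees with G on all 4 inputs.

i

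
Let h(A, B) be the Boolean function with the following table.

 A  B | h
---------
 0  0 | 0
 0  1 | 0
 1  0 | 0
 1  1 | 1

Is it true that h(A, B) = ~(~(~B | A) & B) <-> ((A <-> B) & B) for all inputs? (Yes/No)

Evaluate ~(~(~B | A) & B) <-> ((A <-> B) & B) on each row and compare to h:
  A=0, B=0: formula gives 0, h = 0 ✓
  A=0, B=1: formula gives 1, but h = 0 ✗
A single disagreement suffices: at (0,1) they differ, so the formula does not compute h.

No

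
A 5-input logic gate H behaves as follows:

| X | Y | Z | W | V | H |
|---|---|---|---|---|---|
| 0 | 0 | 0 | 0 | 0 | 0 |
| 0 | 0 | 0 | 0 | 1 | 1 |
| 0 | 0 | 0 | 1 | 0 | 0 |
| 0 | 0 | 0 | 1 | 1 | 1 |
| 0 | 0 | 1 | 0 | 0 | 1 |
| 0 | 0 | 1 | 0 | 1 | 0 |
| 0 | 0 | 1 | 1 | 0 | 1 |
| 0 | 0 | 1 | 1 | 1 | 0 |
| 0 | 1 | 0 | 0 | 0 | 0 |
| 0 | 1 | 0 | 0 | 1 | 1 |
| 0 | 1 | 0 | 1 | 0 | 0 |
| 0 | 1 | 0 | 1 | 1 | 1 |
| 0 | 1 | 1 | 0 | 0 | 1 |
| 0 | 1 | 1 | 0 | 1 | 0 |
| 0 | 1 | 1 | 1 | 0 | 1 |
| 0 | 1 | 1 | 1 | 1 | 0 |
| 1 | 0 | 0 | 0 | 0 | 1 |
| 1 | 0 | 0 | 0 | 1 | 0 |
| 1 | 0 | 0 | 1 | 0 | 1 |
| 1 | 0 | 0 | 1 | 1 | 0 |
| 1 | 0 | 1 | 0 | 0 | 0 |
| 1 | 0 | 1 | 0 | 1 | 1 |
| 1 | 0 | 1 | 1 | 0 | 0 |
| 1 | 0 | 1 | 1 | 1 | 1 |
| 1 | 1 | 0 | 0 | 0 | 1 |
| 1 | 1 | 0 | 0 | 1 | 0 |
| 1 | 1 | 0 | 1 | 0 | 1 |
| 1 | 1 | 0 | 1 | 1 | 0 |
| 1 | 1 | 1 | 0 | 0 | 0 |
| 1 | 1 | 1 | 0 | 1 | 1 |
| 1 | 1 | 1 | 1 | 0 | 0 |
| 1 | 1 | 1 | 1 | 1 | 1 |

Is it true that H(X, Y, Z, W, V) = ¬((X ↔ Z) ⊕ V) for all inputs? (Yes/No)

Evaluate ¬((X ↔ Z) ⊕ V) on each row and compare to H:
  X=0, Y=0, Z=0, W=0, V=0: formula gives 0, H = 0 ✓
  X=0, Y=0, Z=0, W=0, V=1: formula gives 1, H = 1 ✓
  X=0, Y=0, Z=0, W=1, V=0: formula gives 0, H = 0 ✓
  X=0, Y=0, Z=0, W=1, V=1: formula gives 1, H = 1 ✓
  …and likewise for the remaining 28 rows.
All 32 rows match — the expression computes H exactly.

Yes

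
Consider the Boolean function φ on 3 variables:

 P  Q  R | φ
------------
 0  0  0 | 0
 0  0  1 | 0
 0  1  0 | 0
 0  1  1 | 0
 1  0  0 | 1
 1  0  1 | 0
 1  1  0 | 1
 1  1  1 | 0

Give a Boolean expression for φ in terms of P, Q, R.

φ(P, Q, R) = ((P · Q') · R') + ((P · Q) · R')

Collect the rows where φ=1 — (1,0,0), (1,1,0) — and write one minterm per row: P·¬Q·¬R, P·Q·¬R. Their union (logical OR) reproduces the table exactly.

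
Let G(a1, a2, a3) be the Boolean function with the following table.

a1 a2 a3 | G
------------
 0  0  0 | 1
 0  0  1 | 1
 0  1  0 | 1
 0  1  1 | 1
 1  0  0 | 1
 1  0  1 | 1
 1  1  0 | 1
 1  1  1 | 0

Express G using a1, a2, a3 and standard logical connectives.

The output is 0 only when every input is 1 — NAND of all inputs.

G(a1, a2, a3) = not ((a1 and a2) and a3)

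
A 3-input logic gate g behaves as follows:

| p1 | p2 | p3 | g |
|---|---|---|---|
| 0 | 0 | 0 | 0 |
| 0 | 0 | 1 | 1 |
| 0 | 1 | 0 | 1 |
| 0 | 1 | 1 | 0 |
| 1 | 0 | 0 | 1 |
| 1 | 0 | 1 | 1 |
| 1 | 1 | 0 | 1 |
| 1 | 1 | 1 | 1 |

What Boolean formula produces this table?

g(p1, p2, p3) = ¬(((¬p1 ∧ ¬p2) ∧ ¬p3) ∨ ((¬p1 ∧ p2) ∧ p3))

g is 0 on only 2 rows — (0,0,0), (0,1,1). Writing each as a minterm (¬p1·¬p2·¬p3, ¬p1·p2·p3) and OR-ing them characterizes exactly where g=0, so g is the negation of that disjunction.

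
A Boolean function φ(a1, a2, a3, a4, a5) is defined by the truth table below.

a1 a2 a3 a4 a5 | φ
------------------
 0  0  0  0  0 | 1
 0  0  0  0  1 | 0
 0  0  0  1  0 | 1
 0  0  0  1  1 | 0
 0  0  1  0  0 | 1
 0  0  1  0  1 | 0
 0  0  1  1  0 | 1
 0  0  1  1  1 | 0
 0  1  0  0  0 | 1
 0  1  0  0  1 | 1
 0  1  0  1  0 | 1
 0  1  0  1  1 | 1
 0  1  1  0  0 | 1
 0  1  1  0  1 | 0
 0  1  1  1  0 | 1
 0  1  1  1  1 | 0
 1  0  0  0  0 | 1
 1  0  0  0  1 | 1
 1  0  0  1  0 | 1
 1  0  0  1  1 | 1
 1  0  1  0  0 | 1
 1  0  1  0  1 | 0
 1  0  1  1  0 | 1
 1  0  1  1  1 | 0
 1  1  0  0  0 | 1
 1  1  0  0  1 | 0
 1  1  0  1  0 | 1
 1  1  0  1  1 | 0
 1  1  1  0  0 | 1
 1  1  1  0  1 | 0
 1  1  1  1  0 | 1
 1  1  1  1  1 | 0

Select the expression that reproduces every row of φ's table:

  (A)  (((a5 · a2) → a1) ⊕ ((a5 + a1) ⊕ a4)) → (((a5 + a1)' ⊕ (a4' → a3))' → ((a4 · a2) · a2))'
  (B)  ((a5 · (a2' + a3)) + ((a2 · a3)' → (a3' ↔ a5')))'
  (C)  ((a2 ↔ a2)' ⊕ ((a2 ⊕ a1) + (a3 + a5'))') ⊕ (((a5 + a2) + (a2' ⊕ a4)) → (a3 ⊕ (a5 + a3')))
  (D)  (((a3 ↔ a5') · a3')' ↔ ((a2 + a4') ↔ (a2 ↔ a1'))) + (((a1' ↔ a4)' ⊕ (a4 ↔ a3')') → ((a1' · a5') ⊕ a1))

C

(A): at (0,0,0,0,0) it gives 0, but φ = 1 — eliminated.
(B): at (0,0,0,0,0) it gives 0, but φ = 1 — eliminated.
(D): at (0,0,0,0,1) it gives 1, but φ = 0 — eliminated.
(C) is the remaining candidate, and it agrees with φ on all 32 inputs.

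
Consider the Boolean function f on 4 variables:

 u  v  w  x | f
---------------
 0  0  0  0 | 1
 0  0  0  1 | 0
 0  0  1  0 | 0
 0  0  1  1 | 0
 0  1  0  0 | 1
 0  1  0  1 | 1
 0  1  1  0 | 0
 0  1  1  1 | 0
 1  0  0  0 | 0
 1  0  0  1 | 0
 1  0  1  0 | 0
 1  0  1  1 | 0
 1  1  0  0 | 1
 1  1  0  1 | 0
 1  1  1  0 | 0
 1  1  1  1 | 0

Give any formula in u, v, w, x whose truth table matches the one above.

Collect the rows where f=1 — (0,0,0,0), (0,1,0,0), (0,1,0,1), (1,1,0,0) — and write one minterm per row: ¬u·¬v·¬w·¬x, ¬u·v·¬w·¬x, ¬u·v·¬w·x, u·v·¬w·¬x. Their union (logical OR) reproduces the table exactly.

f(u, v, w, x) = (((((not u and not v) and not w) and not x) or (((not u and v) and not w) and not x)) or (((not u and v) and not w) and x)) or (((u and v) and not w) and not x)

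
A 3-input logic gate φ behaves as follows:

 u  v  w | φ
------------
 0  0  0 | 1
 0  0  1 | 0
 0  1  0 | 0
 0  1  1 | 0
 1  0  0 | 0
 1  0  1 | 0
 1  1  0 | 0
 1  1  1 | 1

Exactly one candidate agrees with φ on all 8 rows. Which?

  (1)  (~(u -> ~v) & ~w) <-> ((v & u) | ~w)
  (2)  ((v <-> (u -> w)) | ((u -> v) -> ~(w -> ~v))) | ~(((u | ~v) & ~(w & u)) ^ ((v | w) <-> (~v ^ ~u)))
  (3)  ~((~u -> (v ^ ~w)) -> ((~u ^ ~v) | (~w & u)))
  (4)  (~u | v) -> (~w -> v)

(1) fails at (0,0,0): the formula yields 0, φ is 1.
(2) fails at (0,1,0): the formula yields 1, φ is 0.
(4) fails at (0,0,0): the formula yields 0, φ is 1.
(3) is the remaining candidate, and it agrees with φ on all 8 inputs.

3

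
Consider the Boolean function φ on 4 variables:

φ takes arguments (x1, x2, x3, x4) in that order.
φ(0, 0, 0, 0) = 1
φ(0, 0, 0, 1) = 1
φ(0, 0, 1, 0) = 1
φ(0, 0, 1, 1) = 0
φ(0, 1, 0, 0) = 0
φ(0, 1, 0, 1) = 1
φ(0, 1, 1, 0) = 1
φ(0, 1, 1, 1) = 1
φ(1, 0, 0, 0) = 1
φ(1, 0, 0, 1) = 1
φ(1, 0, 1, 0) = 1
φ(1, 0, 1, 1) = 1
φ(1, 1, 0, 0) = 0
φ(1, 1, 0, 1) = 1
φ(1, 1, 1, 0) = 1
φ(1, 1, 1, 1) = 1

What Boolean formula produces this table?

φ(x1, x2, x3, x4) = not (((((not x1 and not x2) and x3) and x4) or (((not x1 and x2) and not x3) and not x4)) or (((x1 and x2) and not x3) and not x4))

The 0-rows are (0,0,1,1), (0,1,0,0), (1,1,0,0). Take each as a conjunction (¬x1·¬x2·x3·x4, ¬x1·x2·¬x3·¬x4, x1·x2·¬x3·¬x4), form their disjunction, and complement — that gives a formula that is 1 everywhere φ is.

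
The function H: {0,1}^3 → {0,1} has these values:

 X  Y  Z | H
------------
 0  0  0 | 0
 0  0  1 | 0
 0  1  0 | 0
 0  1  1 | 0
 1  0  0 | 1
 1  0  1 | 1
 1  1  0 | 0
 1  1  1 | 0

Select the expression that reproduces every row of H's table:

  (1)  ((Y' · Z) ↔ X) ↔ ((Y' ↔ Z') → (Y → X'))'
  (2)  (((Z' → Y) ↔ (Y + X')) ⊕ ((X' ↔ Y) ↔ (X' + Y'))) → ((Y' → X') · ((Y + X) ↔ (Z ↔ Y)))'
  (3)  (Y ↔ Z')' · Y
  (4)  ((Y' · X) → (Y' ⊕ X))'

(1) disagrees with H on (0,0,1) (formula → 1, table → 0); rule it out.
(2) disagrees with H on (0,0,0) (formula → 1, table → 0); rule it out.
(3) disagrees with H on (0,1,1) (formula → 1, table → 0); rule it out.
Only (4) survives; checking it on all 8 rows confirms it matches H.

4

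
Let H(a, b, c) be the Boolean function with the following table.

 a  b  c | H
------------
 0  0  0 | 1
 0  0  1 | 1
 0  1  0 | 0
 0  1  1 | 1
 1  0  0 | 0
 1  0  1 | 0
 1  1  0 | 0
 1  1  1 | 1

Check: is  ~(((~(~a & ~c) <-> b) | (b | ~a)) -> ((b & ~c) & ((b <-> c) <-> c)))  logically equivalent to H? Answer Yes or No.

Evaluate ~(((~(~a & ~c) <-> b) | (b | ~a)) -> ((b & ~c) & ((b <-> c) <-> c))) on each row and compare to H:
  a=0, b=0, c=0: formula gives 1, H = 1 ✓
  a=0, b=0, c=1: formula gives 1, H = 1 ✓
  a=0, b=1, c=0: formula gives 0, H = 0 ✓
  a=0, b=1, c=1: formula gives 1, H = 1 ✓
  a=1, b=0, c=0: formula gives 0, H = 0 ✓
  … (the remaining 3 rows also agree.)
Every row agrees, so the formula is equivalent.

Yes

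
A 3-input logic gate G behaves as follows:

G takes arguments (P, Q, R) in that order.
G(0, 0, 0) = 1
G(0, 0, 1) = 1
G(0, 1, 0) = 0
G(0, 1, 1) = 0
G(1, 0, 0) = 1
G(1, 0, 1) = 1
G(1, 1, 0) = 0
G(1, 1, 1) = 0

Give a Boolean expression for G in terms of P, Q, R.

G(P, Q, R) = ~Q

The output is the negation of Q.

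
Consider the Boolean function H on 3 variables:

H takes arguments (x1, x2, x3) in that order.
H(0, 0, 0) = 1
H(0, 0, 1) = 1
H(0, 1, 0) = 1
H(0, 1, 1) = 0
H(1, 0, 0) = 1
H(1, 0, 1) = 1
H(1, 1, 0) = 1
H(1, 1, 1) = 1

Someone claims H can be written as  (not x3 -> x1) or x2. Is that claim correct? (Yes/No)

Test each input against both H and the formula:
  x1=0, x2=0, x3=0: formula gives 0, but H = 1 ✗
Since they disagree at (0,0,0), the expression is not a correct formula for H.

No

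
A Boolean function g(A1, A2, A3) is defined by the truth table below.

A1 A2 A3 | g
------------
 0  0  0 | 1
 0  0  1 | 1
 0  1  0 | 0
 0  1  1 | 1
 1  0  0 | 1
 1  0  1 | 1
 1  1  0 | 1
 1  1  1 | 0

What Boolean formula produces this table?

There are just 2 zero rows: (0,1,0), (1,1,1). Their minterms are ¬A1·A2·¬A3, A1·A2·A3; the OR of those covers precisely the 0-outputs, and negating it yields g.

g(A1, A2, A3) = ~(((~A1 & A2) & ~A3) | ((A1 & A2) & A3))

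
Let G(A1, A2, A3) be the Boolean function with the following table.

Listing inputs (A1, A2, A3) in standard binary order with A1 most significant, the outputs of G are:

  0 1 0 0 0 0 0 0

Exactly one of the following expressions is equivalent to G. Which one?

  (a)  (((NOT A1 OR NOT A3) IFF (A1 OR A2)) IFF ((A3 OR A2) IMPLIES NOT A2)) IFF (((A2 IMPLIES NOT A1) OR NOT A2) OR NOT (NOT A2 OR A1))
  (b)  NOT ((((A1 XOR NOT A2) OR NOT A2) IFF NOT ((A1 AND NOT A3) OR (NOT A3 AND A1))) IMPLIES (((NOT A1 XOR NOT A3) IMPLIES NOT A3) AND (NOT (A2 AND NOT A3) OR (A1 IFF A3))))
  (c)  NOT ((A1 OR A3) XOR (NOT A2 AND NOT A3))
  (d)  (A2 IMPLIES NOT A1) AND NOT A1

(a) fails at (0,0,1): the formula yields 0, G is 1.
(c) fails at (0,0,1): the formula yields 0, G is 1.
(d) fails at (0,0,0): the formula yields 1, G is 0.
That leaves (b). Evaluating it on every row reproduces the table of G exactly.

b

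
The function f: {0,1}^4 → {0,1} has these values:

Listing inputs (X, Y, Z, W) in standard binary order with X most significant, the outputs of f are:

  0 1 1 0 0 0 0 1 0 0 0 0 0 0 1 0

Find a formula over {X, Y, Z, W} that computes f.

The 1-rows are (0,0,0,1), (0,0,1,0), (0,1,1,1), (1,1,1,0). Each contributes one minterm — ¬X·¬Y·¬Z·W; ¬X·¬Y·Z·¬W; ¬X·Y·Z·W; X·Y·Z·¬W — and their disjunction is a sum-of-products form of f.

f(X, Y, Z, W) = (((((X' · Y') · Z') · W) + (((X' · Y') · Z) · W')) + (((X' · Y) · Z) · W)) + (((X · Y) · Z) · W')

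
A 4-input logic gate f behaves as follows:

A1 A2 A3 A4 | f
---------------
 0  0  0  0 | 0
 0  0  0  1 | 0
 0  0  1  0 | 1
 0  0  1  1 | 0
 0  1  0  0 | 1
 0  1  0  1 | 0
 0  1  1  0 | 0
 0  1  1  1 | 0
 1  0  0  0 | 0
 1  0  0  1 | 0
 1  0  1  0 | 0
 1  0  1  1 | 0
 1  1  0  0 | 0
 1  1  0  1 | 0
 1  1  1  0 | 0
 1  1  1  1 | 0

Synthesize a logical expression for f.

The 1-rows are (0,0,1,0), (0,1,0,0). Each contributes one minterm — ¬A1·¬A2·A3·¬A4; ¬A1·A2·¬A3·¬A4 — and their disjunction is a sum-of-products form of f.

f(A1, A2, A3, A4) = (((NOT A1 AND NOT A2) AND A3) AND NOT A4) OR (((NOT A1 AND A2) AND NOT A3) AND NOT A4)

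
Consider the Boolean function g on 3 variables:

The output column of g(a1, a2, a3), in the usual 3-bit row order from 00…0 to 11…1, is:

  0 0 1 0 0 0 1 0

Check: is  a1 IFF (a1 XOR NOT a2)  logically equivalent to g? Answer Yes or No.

No

Evaluate a1 IFF (a1 XOR NOT a2) on each row and compare to g:
  a1=0, a2=0, a3=0: formula gives 0, g = 0 ✓
  a1=0, a2=0, a3=1: formula gives 0, g = 0 ✓
  a1=0, a2=1, a3=0: formula gives 1, g = 1 ✓
  a1=0, a2=1, a3=1: formula gives 1, but g = 0 ✗
A single disagreement suffices: at (0,1,1) they differ, so the formula does not compute g.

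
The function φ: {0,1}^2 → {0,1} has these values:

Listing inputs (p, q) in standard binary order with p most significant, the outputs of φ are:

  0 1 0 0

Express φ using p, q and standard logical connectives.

φ(p, q) = p' · q

1 only at (0,1): NOT p AND q.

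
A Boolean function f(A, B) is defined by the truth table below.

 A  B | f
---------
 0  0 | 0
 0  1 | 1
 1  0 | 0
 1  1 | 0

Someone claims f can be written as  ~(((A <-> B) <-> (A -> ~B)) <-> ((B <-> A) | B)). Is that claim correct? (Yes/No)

Check the formula against f row by row:
  A=0, B=0: formula gives 0, f = 0 ✓
  A=0, B=1: formula gives 1, f = 1 ✓
  A=1, B=0: formula gives 0, f = 0 ✓
  A=1, B=1: formula gives 1, but f = 0 ✗
Row (1,1) is a counterexample, so the formula is not equivalent to f.

No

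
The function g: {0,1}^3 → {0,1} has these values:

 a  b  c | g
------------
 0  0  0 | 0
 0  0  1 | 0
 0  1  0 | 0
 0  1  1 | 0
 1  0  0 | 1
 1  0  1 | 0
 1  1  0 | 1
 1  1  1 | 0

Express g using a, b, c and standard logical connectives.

g(a, b, c) = ((a · b') · c') + ((a · b) · c')

The 1-rows are (1,0,0), (1,1,0). Each contributes one minterm — a·¬b·¬c; a·b·¬c — and their disjunction is a sum-of-products form of g.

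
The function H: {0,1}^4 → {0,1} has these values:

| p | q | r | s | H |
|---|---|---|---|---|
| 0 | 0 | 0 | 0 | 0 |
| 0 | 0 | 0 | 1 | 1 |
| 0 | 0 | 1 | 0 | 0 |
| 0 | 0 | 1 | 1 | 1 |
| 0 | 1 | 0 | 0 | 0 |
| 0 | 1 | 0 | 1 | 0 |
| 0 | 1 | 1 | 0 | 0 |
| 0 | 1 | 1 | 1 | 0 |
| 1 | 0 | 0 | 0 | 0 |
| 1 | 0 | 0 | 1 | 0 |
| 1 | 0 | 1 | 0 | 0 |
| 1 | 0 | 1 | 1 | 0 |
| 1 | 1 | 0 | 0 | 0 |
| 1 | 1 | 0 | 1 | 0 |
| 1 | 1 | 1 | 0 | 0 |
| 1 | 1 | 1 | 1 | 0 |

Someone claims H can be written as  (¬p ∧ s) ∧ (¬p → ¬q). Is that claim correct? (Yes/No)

Yes

Check the formula against H row by row:
  p=0, q=0, r=0, s=0: formula gives 0, H = 0 ✓
  p=0, q=0, r=0, s=1: formula gives 1, H = 1 ✓
  p=0, q=0, r=1, s=0: formula gives 0, H = 0 ✓
  p=0, q=0, r=1, s=1: formula gives 1, H = 1 ✓
  …and likewise for the remaining 12 rows.
No disagreement on any input; they are logically equivalent.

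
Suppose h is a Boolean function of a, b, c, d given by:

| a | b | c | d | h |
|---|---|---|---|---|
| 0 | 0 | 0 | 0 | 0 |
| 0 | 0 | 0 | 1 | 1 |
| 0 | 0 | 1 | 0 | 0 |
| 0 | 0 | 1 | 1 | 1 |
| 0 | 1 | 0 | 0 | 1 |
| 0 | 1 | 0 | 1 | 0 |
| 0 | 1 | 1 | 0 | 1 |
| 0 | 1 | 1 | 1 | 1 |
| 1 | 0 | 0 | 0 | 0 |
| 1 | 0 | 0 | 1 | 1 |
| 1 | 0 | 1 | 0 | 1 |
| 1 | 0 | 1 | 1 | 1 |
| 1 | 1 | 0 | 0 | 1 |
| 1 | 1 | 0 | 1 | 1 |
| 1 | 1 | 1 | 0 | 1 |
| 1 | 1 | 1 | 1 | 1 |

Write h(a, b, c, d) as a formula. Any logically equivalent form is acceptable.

h(a, b, c, d) = NOT ((((((NOT a AND NOT b) AND NOT c) AND NOT d) OR (((NOT a AND NOT b) AND c) AND NOT d)) OR (((NOT a AND b) AND NOT c) AND d)) OR (((a AND NOT b) AND NOT c) AND NOT d))

h is 0 on only 4 rows — (0,0,0,0), (0,0,1,0), (0,1,0,1), (1,0,0,0). Writing each as a minterm (¬a·¬b·¬c·¬d, ¬a·¬b·c·¬d, ¬a·b·¬c·d, a·¬b·¬c·¬d) and OR-ing them characterizes exactly where h=0, so h is the negation of that disjunction.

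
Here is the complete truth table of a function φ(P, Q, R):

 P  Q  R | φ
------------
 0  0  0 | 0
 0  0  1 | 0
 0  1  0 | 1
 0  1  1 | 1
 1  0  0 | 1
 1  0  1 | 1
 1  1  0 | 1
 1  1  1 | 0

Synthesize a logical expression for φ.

φ(P, Q, R) = ¬((((¬P ∧ ¬Q) ∧ ¬R) ∨ ((¬P ∧ ¬Q) ∧ R)) ∨ ((P ∧ Q) ∧ R))

The 0-rows are (0,0,0), (0,0,1), (1,1,1). Take each as a conjunction (¬P·¬Q·¬R, ¬P·¬Q·R, P·Q·R), form their disjunction, and complement — that gives a formula that is 1 everywhere φ is.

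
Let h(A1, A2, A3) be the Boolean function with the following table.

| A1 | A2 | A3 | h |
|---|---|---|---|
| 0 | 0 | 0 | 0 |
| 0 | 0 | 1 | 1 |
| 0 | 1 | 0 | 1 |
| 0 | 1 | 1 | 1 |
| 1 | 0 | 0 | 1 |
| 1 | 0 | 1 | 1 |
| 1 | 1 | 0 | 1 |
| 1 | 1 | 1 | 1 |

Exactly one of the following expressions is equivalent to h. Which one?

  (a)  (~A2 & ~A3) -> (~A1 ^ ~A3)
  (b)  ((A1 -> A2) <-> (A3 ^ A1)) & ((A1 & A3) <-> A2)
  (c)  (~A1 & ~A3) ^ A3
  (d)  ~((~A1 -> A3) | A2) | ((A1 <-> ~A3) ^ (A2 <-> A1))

a

(b): at (0,1,0) it gives 0, but h = 1 — eliminated.
(c): at (0,0,0) it gives 1, but h = 0 — eliminated.
(d): at (0,0,0) it gives 1, but h = 0 — eliminated.
(a) is the remaining candidate, and it agrees with h on all 8 inputs.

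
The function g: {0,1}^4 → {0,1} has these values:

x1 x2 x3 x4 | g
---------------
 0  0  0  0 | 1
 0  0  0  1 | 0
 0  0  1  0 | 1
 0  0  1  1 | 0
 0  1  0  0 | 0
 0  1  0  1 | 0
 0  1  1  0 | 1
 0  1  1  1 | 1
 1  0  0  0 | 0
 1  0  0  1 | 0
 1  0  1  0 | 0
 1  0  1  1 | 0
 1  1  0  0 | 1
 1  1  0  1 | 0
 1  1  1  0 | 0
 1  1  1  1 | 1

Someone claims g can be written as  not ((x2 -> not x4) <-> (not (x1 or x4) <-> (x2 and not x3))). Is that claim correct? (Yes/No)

Check the formula against g row by row:
  x1=0, x2=0, x3=0, x4=0: formula gives 1, g = 1 ✓
  x1=0, x2=0, x3=0, x4=1: formula gives 0, g = 0 ✓
  x1=0, x2=0, x3=1, x4=0: formula gives 1, g = 1 ✓
  x1=0, x2=0, x3=1, x4=1: formula gives 0, g = 0 ✓
  … (the remaining 12 rows also agree.)
No disagreement on any input; they are logically equivalent.

Yes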